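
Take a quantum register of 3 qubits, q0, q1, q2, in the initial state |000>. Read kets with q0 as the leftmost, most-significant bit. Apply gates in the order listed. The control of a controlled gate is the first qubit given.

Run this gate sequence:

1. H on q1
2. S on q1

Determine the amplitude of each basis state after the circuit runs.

The resulting statevector has amplitude sqrt(2)/2 on |000>, sqrt(2)*I/2 on |010>, and 0 on every other basis state.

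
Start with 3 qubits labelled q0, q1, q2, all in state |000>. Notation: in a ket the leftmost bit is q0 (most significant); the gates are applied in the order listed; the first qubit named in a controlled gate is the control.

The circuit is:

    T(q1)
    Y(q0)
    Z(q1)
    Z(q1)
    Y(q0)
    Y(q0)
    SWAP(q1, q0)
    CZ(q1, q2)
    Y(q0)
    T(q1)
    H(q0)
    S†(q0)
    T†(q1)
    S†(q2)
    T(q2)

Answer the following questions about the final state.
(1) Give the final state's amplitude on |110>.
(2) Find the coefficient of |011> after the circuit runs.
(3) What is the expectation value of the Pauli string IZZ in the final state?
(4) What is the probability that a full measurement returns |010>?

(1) The final state's coefficient on |110> equals -sqrt(2)*I/2. Key observation: gates 2-5 undo each other exactly, leaving only the rest of the circuit to track.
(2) The amplitude on |011> is 0.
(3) The observable IZZ averages to -1.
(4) A full measurement returns |010> with probability 1/2.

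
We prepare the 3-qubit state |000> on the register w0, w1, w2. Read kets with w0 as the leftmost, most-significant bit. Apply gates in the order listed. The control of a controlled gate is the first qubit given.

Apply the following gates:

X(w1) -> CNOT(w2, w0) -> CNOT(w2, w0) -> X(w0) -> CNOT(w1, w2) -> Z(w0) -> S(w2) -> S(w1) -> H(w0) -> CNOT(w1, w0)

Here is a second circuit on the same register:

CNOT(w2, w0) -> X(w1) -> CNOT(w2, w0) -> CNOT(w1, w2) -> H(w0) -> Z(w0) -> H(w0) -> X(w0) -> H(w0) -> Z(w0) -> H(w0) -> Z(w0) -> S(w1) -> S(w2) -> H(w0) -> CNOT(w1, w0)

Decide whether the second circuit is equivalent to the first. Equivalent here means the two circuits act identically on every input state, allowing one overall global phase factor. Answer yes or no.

Yes: on every input state the two circuits agree up to one overall phase factor.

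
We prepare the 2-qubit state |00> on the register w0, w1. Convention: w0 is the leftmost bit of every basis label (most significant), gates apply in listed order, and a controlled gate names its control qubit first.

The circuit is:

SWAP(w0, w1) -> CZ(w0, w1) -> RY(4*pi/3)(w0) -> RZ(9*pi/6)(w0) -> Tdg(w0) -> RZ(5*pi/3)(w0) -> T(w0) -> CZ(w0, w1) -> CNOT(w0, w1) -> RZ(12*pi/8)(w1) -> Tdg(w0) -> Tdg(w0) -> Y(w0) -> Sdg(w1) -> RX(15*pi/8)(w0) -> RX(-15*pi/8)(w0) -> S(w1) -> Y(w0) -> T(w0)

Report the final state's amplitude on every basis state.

After the circuit, the state carries amplitude exp(2*I*pi/3)/2 on |00>, 0 on |01>, 0 on |10>, sqrt(3)*exp(I*pi/12)/2 on |11>. Key observation: the block from step 12 through step 19 cancels to the identity and can be dropped.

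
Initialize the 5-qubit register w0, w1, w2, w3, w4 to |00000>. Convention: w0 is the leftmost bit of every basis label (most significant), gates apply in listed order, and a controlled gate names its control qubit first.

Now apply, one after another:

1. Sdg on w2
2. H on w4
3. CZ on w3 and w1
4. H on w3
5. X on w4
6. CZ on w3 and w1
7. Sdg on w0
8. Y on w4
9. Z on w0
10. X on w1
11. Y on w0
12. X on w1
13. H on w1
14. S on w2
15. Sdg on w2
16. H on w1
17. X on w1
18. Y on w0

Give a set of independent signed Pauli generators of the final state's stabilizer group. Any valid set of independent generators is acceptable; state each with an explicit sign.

The final state is stabilized by the group generated by +IIIXI, -IIIIX, +ZIIII, -IZIII, +IIZII; other independent generating sets are equally valid. Key observation: the block from step 11 through step 18 cancels to the identity and can be dropped.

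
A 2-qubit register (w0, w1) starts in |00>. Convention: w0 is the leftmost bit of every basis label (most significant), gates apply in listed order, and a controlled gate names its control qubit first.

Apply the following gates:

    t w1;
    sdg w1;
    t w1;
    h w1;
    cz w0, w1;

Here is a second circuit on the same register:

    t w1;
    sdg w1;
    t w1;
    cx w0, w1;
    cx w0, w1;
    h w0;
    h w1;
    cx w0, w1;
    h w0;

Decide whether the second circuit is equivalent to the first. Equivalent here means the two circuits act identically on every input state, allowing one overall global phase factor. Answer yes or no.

No: there is an input state on which the two circuits produce genuinely different outputs (not merely differing by a phase).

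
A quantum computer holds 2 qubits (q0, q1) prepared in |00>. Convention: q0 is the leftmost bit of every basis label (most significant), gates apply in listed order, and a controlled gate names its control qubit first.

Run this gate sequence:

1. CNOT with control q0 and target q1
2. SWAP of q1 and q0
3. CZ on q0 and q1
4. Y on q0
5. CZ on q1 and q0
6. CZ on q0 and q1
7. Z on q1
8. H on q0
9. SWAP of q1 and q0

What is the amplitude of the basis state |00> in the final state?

The amplitude on |00> is sqrt(2)*I/2.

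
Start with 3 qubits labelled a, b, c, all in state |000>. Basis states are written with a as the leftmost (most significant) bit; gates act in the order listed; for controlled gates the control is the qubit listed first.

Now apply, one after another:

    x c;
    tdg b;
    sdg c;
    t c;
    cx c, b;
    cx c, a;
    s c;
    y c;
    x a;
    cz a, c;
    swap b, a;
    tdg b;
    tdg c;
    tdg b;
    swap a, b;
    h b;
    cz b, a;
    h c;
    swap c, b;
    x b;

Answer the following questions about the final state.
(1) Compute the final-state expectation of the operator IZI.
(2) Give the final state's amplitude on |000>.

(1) In the final state, IZI has expectation 0.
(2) The amplitude on |000> is -exp(3*I*pi/4)/2.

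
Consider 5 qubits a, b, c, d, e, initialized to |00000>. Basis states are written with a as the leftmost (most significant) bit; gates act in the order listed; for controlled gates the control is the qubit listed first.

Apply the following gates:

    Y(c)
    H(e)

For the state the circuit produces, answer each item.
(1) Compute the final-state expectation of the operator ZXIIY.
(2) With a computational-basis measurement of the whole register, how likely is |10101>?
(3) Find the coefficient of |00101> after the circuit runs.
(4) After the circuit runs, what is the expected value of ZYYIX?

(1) The observable ZXIIY averages to 0.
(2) Outcome |10101> occurs with probability 0.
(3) |00101> carries amplitude sqrt(2)*I/2 in the final state.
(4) The observable ZYYIX averages to 0.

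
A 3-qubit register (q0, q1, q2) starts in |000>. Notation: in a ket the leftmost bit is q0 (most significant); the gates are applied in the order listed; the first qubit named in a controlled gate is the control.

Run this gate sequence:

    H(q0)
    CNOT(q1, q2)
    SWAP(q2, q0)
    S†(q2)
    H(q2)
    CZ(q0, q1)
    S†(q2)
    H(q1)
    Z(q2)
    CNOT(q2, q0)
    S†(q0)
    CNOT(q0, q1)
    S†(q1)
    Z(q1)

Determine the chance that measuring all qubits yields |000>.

A full measurement returns |000> with probability 1/4.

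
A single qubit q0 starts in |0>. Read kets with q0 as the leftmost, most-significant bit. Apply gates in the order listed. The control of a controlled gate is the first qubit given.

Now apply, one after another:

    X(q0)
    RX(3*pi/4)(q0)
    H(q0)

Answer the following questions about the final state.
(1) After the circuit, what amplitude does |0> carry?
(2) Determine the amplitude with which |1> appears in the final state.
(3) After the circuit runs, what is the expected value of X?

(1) The amplitude on |0> is sqrt(2)*sqrt(2 - sqrt(2))/4 - sqrt(2)*I*sqrt(sqrt(2) + 2)/4.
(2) The amplitude on |1> is -sqrt(2)*sqrt(2 - sqrt(2))/4 - sqrt(2)*I*sqrt(sqrt(2) + 2)/4.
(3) In the final state, X has expectation sqrt(2)/2.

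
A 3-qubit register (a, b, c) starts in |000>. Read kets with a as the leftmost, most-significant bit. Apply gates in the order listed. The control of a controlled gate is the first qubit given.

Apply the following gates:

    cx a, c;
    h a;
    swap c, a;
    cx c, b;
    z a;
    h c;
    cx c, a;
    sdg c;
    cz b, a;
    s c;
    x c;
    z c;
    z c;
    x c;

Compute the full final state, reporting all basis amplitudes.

The resulting statevector has amplitude 1/2 on |000>, 0 on |001>, 1/2 on |010>, 0 on |011>, 0 on |100>, 1/2 on |101>, 0 on |110>, 1/2 on |111>.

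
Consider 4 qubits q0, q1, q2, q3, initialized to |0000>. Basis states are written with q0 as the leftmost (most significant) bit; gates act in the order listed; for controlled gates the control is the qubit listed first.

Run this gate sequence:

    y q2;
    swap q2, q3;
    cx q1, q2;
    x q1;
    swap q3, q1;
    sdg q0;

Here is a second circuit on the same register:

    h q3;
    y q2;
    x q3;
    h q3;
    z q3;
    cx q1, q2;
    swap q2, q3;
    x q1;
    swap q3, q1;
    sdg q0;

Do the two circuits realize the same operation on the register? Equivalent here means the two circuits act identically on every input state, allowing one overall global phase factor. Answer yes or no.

No: there is an input state on which the two circuits produce genuinely different outputs (not merely differing by a phase).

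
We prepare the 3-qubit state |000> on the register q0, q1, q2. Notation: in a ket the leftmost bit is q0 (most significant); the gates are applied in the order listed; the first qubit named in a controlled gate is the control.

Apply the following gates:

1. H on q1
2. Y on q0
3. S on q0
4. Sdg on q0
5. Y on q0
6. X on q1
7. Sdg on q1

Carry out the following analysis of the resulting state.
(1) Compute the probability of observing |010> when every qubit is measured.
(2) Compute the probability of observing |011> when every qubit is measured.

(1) A full measurement returns |010> with probability 1/2. Key observation: the block from step 3 through step 4 cancels to the identity and can be dropped.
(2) The probability of measuring |011> is 0.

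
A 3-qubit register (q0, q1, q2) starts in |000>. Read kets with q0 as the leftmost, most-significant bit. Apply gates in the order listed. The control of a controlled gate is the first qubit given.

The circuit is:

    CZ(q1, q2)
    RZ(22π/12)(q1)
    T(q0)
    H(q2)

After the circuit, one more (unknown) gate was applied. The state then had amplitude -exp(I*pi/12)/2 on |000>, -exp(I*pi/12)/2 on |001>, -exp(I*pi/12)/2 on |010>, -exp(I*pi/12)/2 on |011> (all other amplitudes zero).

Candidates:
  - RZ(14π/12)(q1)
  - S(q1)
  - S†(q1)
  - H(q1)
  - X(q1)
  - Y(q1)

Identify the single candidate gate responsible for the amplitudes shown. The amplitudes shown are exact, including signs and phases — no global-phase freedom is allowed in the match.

The applied gate was H(q1).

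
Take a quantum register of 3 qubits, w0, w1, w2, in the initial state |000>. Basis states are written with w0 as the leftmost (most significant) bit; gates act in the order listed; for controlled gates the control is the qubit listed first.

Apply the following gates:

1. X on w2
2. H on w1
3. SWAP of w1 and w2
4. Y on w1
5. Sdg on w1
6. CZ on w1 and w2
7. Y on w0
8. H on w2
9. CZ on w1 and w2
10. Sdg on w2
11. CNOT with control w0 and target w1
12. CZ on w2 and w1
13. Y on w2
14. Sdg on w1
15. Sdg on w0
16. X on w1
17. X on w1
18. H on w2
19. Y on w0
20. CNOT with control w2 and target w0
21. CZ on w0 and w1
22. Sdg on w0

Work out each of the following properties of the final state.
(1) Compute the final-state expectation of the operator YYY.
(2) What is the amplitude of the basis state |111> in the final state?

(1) The observable YYY averages to 0.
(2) |111> carries amplitude sqrt(2)*I/2 in the final state.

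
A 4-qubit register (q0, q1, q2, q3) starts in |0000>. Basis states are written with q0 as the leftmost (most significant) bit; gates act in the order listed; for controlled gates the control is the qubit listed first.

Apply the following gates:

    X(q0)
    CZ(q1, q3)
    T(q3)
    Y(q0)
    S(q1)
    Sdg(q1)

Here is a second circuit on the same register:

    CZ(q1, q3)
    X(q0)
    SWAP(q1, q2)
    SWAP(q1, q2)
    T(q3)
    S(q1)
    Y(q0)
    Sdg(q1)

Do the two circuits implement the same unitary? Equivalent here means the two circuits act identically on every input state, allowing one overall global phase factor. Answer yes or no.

Yes, they are equivalent — the unitaries differ by at most a global phase.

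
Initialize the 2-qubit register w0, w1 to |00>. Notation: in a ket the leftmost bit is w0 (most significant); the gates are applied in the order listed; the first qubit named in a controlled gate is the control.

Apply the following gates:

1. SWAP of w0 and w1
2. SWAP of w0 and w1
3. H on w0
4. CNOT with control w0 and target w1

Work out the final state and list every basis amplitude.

After the circuit, the state carries amplitude sqrt(2)/2 on |00>, 0 on |01>, 0 on |10>, sqrt(2)/2 on |11>.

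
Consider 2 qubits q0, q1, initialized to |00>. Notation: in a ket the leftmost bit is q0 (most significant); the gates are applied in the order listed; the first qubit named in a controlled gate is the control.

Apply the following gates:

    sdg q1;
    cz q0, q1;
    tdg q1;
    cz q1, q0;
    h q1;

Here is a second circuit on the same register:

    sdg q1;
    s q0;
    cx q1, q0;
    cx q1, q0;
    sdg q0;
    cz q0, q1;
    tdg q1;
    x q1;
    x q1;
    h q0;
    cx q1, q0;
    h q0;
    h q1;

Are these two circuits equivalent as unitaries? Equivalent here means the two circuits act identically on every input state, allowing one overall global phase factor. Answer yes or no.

Yes, they are equivalent — the unitaries differ by at most a global phase.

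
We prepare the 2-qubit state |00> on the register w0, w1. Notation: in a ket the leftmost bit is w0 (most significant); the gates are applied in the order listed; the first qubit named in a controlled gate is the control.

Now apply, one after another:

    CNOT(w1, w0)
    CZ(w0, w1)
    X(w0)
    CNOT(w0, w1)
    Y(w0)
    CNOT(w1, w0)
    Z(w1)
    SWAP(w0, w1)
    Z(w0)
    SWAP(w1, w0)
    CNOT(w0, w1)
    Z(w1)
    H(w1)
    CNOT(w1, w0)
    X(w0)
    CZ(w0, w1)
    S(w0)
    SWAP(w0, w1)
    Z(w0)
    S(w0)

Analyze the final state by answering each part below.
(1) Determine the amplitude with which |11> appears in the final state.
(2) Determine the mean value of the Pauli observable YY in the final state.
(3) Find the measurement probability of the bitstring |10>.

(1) The final state's coefficient on |11> equals sqrt(2)*I/2.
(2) The expectation value of YY is 1.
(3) Outcome |10> occurs with probability 0.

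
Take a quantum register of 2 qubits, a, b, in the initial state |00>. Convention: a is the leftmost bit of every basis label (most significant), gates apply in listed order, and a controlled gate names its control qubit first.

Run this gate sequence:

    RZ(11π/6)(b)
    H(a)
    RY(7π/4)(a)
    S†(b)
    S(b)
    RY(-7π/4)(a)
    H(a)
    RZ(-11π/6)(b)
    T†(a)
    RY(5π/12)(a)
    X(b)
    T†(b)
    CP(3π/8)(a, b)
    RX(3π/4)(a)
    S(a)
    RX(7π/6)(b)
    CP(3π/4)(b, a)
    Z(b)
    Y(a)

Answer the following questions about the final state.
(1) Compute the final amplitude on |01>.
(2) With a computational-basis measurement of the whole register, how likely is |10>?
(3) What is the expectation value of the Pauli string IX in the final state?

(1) |01> carries amplitude -sqrt(2)/16 + 1/8 + sqrt(6)/16 - sqrt(6)*exp(7*I*pi/8)/16 + sqrt(2)*exp(7*I*pi/8)/16 + exp(7*I*pi/8)/8 in the final state. Key observation: gates 1-8 undo each other exactly, leaving only the rest of the circuit to track.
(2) The probability of measuring |10> is 5*sqrt(sqrt(2) + 2)/64 + 3*sqrt(3)*sqrt(sqrt(2) + 2)/64 + 3*sqrt(3)/32 + 7/32.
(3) The observable IX averages to -3*sqrt(2)/32 - sqrt(6)/32 + sqrt(2 - sqrt(2))/64 + (2 - sqrt(2))*sqrt(6*sqrt(2) + 12)/128 + sqrt(sqrt(2) + 2)/64 + sqrt(12 - 6*sqrt(2))*(sqrt(2) + 2)/128.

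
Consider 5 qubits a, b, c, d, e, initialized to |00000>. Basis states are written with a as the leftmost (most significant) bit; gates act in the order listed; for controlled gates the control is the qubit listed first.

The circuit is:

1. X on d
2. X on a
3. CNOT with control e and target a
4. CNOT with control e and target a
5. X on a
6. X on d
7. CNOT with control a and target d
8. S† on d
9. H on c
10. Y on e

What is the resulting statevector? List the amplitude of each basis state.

After the circuit, the state carries amplitude sqrt(2)*I/2 on |00001>, sqrt(2)*I/2 on |00101>, and 0 on every other basis state. Key observation: the block from step 1 through step 6 cancels to the identity and can be dropped.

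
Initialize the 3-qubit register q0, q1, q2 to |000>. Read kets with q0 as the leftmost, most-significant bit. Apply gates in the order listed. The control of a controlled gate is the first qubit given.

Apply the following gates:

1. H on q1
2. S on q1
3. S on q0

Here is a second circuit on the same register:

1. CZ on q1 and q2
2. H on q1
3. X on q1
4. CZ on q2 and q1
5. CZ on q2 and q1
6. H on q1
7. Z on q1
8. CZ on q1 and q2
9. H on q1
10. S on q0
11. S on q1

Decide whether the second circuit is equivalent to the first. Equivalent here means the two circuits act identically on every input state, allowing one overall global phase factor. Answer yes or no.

Yes — the two circuits implement the same unitary up to a global phase.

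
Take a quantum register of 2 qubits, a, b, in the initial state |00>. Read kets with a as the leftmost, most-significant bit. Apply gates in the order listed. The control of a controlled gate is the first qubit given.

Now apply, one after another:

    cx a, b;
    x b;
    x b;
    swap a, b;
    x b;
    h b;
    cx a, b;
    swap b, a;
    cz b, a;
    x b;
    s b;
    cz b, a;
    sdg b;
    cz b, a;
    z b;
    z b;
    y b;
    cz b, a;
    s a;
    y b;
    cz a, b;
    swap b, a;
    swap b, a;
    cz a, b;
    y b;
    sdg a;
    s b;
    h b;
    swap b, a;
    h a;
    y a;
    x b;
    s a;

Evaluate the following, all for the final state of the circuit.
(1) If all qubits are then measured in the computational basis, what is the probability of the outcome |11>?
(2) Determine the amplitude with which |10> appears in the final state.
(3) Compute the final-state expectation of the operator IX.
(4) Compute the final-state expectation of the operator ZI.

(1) Outcome |11> occurs with probability 1/2.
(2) The final state's coefficient on |10> equals -sqrt(2)*I/2.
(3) In the final state, IX has expectation -1.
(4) The observable ZI averages to -1.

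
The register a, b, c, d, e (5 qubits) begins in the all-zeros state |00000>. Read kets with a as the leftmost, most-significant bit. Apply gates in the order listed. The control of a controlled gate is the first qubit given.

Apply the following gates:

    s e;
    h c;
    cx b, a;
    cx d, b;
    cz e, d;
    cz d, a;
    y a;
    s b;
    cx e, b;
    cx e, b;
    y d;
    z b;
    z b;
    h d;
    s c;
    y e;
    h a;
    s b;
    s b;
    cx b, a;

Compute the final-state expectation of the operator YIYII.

The expectation value of YIYII is 0. Key observation: gates 9-10 undo each other exactly, leaving only the rest of the circuit to track.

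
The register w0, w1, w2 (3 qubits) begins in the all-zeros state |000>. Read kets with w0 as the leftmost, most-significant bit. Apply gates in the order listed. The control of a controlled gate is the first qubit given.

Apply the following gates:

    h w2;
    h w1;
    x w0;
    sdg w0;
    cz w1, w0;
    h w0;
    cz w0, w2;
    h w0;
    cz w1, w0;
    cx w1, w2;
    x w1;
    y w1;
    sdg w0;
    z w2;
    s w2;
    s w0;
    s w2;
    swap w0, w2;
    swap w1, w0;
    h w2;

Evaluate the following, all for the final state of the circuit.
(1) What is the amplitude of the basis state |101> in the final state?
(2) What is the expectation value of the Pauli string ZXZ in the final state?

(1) |101> carries amplitude -sqrt(2)/4 in the final state.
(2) The observable ZXZ averages to 1.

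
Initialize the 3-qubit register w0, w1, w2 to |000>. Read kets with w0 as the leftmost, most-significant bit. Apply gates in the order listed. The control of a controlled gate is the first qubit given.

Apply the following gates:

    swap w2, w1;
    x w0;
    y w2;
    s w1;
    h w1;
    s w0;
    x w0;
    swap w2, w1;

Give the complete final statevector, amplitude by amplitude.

After the circuit, the state carries amplitude -sqrt(2)/2 on |010>, -sqrt(2)/2 on |011>, and 0 on every other basis state.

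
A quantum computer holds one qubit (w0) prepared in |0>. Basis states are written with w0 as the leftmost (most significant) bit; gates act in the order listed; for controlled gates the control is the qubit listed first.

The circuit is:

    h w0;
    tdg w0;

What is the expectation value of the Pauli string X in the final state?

The observable X averages to sqrt(2)/2.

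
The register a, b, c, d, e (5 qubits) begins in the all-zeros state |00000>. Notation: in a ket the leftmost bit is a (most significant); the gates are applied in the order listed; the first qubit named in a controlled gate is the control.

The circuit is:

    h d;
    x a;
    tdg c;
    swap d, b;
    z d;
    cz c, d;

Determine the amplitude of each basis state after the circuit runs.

The final amplitudes are sqrt(2)/2 on |10000>, sqrt(2)/2 on |11000>, and 0 on every other basis state.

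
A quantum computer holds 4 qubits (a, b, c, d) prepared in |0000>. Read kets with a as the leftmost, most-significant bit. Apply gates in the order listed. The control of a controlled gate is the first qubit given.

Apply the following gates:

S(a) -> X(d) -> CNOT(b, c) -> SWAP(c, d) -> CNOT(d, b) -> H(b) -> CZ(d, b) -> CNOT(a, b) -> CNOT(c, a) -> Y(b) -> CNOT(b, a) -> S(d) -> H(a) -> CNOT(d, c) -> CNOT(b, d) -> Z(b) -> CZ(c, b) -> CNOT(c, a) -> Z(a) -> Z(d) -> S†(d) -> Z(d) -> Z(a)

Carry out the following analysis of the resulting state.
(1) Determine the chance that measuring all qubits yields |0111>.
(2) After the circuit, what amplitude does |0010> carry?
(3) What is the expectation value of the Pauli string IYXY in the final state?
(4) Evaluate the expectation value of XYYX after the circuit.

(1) Outcome |0111> occurs with probability 1/4.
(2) |0010> carries amplitude I/2 in the final state.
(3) The observable IYXY averages to 0.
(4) The expectation value of XYYX is 0.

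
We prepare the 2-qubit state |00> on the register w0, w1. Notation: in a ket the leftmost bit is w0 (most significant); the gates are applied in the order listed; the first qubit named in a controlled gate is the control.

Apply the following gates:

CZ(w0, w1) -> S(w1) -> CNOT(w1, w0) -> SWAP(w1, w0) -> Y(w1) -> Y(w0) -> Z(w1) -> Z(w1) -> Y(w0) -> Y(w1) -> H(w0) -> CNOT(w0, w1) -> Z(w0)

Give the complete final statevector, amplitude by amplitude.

After the circuit, the state carries amplitude sqrt(2)/2 on |00>, 0 on |01>, 0 on |10>, -sqrt(2)/2 on |11>. Key observation: gates 5-10 undo each other exactly, leaving only the rest of the circuit to track.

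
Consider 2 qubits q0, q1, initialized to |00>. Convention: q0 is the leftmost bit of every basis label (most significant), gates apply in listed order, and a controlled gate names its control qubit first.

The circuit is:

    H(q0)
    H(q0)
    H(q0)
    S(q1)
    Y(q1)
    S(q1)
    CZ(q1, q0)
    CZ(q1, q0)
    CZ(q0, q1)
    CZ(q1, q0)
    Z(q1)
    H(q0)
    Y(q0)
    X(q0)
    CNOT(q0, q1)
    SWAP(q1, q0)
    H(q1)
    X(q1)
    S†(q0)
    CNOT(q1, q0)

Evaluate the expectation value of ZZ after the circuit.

In the final state, ZZ has expectation -1.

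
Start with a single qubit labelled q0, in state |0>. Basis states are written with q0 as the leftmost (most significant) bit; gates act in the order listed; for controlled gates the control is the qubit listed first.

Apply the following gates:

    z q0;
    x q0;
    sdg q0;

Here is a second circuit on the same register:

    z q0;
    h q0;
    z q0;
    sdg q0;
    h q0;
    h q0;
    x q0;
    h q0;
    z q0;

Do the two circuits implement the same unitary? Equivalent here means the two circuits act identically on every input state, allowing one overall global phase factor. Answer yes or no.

No, they are not equivalent — no single phase factor reconciles the two unitaries.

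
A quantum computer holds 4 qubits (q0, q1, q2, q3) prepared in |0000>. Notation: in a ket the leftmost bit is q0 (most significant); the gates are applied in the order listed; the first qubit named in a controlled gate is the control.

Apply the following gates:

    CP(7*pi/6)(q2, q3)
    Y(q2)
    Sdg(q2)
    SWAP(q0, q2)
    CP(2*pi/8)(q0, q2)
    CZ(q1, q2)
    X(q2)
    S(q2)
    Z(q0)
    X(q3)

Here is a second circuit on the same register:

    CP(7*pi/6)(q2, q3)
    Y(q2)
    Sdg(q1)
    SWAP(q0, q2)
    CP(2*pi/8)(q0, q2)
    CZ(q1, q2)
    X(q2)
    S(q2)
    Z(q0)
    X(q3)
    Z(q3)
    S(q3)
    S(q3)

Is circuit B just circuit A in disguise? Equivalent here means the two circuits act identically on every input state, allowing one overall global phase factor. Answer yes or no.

No, they are not equivalent — no single phase factor reconciles the two unitaries.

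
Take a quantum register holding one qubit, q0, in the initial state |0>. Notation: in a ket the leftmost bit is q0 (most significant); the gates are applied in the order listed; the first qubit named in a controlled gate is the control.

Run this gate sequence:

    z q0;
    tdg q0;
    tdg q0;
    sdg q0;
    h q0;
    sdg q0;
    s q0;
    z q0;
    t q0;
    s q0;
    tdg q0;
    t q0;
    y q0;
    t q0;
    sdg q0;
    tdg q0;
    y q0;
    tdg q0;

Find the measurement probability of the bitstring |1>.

A full measurement returns |1> with probability 1/2.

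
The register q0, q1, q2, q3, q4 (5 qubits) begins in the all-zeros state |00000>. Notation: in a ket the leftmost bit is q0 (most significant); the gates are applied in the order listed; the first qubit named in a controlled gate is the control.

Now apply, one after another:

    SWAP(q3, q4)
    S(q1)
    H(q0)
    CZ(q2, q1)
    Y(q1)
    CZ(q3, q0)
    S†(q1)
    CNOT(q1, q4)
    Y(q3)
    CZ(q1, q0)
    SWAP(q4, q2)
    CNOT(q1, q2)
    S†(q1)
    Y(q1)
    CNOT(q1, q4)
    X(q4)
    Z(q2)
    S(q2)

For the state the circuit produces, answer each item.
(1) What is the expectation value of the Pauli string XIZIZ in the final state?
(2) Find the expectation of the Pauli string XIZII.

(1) The observable XIZIZ averages to 1.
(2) The observable XIZII averages to -1.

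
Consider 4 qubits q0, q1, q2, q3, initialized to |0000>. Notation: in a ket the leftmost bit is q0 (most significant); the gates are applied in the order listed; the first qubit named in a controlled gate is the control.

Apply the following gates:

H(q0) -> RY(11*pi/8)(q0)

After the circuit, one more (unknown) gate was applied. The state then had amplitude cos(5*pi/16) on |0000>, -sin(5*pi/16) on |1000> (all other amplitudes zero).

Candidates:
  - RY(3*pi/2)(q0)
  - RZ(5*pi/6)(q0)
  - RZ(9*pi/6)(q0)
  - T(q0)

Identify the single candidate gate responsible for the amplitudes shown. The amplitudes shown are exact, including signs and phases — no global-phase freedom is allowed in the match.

The unique candidate consistent with the amplitudes is RY(3*pi/2)(q0).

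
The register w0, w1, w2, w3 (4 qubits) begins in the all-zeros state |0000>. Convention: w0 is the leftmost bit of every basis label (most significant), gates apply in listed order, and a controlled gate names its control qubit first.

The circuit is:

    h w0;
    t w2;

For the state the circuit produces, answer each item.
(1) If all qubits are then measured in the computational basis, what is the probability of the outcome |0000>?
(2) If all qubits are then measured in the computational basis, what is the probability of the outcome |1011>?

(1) Outcome |0000> occurs with probability 1/2.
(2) The probability of measuring |1011> is 0.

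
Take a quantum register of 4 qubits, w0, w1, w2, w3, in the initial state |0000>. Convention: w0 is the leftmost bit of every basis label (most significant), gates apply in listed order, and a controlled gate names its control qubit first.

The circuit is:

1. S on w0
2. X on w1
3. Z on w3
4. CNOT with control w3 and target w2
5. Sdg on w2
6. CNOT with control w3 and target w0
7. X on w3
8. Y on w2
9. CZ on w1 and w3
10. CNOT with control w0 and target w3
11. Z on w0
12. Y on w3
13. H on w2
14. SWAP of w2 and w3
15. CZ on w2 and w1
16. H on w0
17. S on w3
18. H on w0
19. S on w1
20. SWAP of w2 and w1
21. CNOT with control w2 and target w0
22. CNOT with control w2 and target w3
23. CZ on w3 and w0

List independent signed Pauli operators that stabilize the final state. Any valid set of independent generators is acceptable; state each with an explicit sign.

The final state is stabilized by the group generated by -IIIY, -ZIII, +IZII, -IIZI; other independent generating sets are equally valid.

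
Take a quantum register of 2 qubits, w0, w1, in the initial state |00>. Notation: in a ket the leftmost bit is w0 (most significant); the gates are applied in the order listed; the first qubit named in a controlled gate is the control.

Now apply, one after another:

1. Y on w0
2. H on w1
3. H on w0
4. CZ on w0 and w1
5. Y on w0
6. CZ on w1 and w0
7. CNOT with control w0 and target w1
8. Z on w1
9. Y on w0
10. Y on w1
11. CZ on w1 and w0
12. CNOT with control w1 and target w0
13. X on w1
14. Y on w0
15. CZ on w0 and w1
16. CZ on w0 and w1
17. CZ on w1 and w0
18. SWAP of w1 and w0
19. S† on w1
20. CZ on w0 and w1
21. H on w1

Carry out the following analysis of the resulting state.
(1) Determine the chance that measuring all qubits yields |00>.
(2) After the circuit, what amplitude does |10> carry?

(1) A full measurement returns |00> with probability 1/4.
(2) The amplitude on |10> is sqrt(2)*(-1 + I)/4.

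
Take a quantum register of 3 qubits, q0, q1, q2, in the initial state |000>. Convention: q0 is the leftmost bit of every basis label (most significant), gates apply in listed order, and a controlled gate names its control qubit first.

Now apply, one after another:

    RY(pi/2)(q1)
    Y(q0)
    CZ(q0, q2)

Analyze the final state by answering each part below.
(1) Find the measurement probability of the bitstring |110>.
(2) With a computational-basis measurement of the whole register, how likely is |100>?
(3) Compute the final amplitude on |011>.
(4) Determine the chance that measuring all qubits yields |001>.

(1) A full measurement returns |110> with probability 1/2.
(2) Outcome |100> occurs with probability 1/2.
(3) The amplitude on |011> is 0.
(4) The probability of measuring |001> is 0.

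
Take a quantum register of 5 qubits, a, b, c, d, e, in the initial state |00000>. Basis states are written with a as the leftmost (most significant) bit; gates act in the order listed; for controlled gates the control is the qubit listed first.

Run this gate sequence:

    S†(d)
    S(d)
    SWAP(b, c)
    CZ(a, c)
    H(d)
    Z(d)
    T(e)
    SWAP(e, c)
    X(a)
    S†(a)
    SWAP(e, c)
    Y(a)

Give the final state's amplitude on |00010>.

|00010> carries amplitude sqrt(2)/2 in the final state.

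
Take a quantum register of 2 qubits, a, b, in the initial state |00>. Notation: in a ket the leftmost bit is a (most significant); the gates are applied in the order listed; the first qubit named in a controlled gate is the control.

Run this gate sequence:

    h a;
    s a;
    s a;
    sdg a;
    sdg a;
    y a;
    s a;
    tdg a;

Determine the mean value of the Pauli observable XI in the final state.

The observable XI averages to -sqrt(2)/2.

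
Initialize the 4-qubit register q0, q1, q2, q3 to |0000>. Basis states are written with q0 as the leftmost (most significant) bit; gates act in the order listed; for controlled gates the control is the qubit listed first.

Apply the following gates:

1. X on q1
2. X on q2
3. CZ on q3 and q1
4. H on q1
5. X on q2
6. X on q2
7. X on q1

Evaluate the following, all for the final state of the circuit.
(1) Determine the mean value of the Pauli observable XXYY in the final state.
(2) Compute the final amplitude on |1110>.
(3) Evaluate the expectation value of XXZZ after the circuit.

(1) The expectation value of XXYY is 0.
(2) |1110> carries amplitude 0 in the final state.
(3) The expectation value of XXZZ is 0.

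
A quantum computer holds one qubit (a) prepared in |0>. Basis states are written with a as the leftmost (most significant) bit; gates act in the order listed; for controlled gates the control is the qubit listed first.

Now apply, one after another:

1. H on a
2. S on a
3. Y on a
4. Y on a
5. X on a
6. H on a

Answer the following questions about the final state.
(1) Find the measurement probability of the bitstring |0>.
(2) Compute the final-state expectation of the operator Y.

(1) Outcome |0> occurs with probability 1/2.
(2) The observable Y averages to 1.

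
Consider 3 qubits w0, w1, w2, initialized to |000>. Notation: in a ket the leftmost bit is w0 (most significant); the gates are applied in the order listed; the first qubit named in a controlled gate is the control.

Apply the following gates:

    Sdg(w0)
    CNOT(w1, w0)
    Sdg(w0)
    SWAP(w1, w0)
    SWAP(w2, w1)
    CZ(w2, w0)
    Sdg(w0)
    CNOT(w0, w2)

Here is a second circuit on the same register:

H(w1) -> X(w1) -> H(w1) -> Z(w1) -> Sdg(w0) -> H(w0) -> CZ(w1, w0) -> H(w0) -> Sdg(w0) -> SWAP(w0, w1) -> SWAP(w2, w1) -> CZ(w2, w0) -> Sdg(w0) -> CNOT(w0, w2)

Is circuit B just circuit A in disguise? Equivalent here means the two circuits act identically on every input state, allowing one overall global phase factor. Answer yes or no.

Yes — the two circuits implement the same unitary up to a global phase.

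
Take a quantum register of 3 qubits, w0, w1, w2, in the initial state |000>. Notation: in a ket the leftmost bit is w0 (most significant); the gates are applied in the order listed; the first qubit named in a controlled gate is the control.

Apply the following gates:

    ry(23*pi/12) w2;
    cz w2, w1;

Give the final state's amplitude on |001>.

|001> carries amplitude -sqrt(6 - 3*sqrt(2))/4 + sqrt(sqrt(2) + 2)/4 in the final state.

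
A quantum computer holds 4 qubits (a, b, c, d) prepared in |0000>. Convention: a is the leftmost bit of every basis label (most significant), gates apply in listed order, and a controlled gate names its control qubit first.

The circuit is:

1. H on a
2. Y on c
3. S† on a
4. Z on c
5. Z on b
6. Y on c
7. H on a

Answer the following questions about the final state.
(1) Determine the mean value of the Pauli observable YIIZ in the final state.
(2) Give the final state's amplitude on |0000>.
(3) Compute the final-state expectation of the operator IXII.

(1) The expectation value of YIIZ is 1.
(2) The amplitude on |0000> is -1/2 + I/2.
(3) The expectation value of IXII is 0.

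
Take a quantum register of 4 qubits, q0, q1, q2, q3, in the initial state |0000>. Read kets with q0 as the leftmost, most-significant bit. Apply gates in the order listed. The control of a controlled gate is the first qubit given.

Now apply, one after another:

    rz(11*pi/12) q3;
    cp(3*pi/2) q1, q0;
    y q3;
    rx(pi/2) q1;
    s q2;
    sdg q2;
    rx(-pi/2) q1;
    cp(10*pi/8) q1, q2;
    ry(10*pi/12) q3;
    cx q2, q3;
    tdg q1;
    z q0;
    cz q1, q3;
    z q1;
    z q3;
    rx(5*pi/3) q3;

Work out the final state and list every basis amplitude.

After the circuit, the state carries amplitude (-sqrt(2) + sqrt(6) - 3*sqrt(2)*I - sqrt(6)*I)*exp(13*I*pi/24)/8 on |0000>, (sqrt(2) + sqrt(6) - 3*sqrt(2)*I + sqrt(6)*I)*exp(13*I*pi/24)/8 on |0001>, and 0 on every other basis state.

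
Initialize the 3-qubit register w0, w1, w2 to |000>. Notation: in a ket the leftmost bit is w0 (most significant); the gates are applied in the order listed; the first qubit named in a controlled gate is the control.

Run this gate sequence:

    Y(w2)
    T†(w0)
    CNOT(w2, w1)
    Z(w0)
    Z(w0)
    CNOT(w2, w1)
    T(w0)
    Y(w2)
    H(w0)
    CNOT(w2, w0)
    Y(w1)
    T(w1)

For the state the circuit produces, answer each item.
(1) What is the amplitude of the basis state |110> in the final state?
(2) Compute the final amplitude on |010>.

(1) |110> carries amplitude sqrt(2)*exp(3*I*pi/4)/2 in the final state. Key observation: steps 1-8 multiply out to the identity, so the circuit reduces to the remaining gates.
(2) |010> carries amplitude sqrt(2)*exp(3*I*pi/4)/2 in the final state.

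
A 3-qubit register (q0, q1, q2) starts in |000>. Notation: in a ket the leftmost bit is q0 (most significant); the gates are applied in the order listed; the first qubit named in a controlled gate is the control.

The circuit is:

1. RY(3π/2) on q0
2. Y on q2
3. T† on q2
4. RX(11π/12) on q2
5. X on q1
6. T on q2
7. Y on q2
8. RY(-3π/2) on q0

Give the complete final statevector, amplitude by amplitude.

The final amplitudes are -sqrt(6 - 3*sqrt(2))/4 + sqrt(sqrt(2) + 2)/4 on |010>, (sqrt(2 - sqrt(2))/4 + sqrt(3*sqrt(2) + 6)/4)*exp(I*pi/4) on |011>, and 0 on every other basis state.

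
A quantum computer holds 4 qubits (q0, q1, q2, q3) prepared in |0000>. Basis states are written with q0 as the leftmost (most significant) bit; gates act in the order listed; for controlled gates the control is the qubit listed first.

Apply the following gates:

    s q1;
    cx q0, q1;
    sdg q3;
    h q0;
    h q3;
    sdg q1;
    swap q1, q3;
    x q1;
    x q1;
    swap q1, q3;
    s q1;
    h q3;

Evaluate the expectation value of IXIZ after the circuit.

In the final state, IXIZ has expectation 0. Key observation: the block from step 5 through step 12 cancels to the identity and can be dropped.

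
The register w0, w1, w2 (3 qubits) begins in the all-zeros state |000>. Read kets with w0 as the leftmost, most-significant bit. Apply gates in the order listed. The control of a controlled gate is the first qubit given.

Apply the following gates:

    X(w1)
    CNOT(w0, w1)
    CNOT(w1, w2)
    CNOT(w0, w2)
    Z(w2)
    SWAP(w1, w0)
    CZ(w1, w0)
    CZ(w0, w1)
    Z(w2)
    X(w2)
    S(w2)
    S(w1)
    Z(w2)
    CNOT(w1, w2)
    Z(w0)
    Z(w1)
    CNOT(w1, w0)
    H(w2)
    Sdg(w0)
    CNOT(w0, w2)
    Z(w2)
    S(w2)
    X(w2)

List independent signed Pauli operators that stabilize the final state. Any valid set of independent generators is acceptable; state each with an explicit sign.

The final state is stabilized by the group generated by +IIY, -ZII, +IZI; other independent generating sets are equally valid.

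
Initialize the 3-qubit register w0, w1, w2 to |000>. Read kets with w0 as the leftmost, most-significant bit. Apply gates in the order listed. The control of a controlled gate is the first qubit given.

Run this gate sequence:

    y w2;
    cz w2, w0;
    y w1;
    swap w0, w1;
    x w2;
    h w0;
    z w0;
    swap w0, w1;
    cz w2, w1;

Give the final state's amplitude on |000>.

The amplitude on |000> is -sqrt(2)/2.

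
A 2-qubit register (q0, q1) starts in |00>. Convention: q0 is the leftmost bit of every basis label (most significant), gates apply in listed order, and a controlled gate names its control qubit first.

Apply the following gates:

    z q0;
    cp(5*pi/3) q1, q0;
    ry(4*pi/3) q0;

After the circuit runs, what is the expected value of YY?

The expectation value of YY is 0.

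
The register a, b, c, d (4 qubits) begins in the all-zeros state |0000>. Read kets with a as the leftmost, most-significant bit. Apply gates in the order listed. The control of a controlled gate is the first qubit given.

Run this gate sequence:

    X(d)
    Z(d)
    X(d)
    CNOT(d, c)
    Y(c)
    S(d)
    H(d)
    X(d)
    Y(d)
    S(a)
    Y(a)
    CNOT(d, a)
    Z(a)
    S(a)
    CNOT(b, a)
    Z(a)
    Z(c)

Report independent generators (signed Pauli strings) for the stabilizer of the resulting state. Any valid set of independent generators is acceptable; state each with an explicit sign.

The final state is stabilized by the group generated by +XIIY, -ZIIZ, +IZII, -IIZI; other independent generating sets are equally valid.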